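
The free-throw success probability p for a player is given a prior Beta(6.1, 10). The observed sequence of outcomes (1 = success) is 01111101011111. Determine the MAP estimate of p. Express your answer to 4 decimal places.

Prior: Beta(6.1, 10).
Data: 11 successes in 14 trials (from the sequence). The binomial likelihood contributes p^11(1−p)^3, so the posterior is Beta(6.1+11, 10+3) = Beta(17.1, 13).
For Beta(a, b) with a, b > 1 the mode is (a−1)/(a+b−2) = 16.1/28.1 ≈ 0.5730.

p̂_MAP = 0.5730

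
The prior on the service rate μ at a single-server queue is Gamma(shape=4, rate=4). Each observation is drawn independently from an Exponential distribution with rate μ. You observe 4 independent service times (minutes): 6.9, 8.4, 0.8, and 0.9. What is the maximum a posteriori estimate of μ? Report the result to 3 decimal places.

μ̂_MAP = 0.333

The Exponential(rate=μ) likelihood is ∝ μ^n e^(−μΣtᵢ). Here n = 4 and Σtᵢ = 6.9 + 8.4 + 0.8 + 0.9 = 17.
Posterior ∝ μ^3e^(−4μ) · μ^4e^(−17μ) = μ^7e^(−21μ), i.e. Gamma(8, 21).
Mode = (a−1)/b = 7/21 ≈ 0.333.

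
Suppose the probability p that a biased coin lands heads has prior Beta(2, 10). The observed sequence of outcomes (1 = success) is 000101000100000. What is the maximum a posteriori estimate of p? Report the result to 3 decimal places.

Prior: Beta(2, 10).
Data: 3 successes in 15 trials (from the sequence). The binomial likelihood contributes p^3(1−p)^12, so the posterior is Beta(2+3, 10+12) = Beta(5, 22).
For Beta(a, b) with a, b > 1 the mode is (a−1)/(a+b−2) = 4/25 ≈ 0.160.

p̂_MAP = 0.160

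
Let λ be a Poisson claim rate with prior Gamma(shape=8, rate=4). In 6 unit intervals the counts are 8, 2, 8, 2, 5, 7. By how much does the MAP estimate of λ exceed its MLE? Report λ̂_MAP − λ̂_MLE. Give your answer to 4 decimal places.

MAP − MLE = -1.4333

Σxᵢ = 32. Posterior is Gamma(40, 10); MAP = (40−1)/10 = 39/10 ≈ 3.90000.
MLE = x̄ = 32/6 ≈ 5.33333.
Difference = 39/10 − 32/6 = -43/30 ≈ -1.4333.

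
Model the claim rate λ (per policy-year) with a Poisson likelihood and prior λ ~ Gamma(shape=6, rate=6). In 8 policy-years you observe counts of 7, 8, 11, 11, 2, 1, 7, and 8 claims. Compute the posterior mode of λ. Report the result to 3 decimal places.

λ̂_MAP = 4.286

Σxᵢ = 7+8+11+11+2+1+7+8 = 55, with n = 8.
Posterior ∝ λ^5e^(−6λ) · λ^55e^(−8λ) = λ^60e^(−14λ), i.e. Gamma(shape=61, rate=14).
The mode of a Gamma(a, b) with a ≥ 1 (shape–rate) is (a−1)/b = 60/14 ≈ 4.286.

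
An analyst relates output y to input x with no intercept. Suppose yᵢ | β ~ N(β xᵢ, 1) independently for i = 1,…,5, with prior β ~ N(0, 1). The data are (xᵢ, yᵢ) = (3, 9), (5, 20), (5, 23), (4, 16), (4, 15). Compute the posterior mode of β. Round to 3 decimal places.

log p(β | y) = −Σ(yᵢ − βxᵢ)²/(2·1) − β²/(2·1) + const.
Setting the derivative to zero: Σxᵢ(yᵢ − βxᵢ)/1 − β/1 = 0, so β = Σxᵢyᵢ / (Σxᵢ² + σ²/τ²).
Σxᵢyᵢ = 3·9 + 5·20 + 5·23 + 4·16 + 4·15 = 366; Σxᵢ² = 91; σ²/τ² = 1.
β̂_MAP = 366 / (91 + 1) = 366/92 ≈ 3.978.

β̂_MAP = 3.978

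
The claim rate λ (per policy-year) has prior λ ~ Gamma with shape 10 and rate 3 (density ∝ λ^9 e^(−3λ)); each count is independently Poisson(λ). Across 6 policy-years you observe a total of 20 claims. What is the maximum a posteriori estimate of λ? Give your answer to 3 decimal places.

λ̂_MAP = 3.222

Σxᵢ = 20, n = 6.
Posterior ∝ λ^9e^(−3λ) · λ^20e^(−6λ) = λ^29e^(−9λ), i.e. Gamma(shape=30, rate=9).
The mode of a Gamma(a, b) with a ≥ 1 (shape–rate) is (a−1)/b = 29/9 ≈ 3.222.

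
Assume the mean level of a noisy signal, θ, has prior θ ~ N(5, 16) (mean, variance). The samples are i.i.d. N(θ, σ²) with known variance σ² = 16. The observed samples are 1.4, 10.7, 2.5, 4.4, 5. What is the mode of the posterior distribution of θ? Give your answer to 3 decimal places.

n = 5; x̄ = (1.4 + 10.7 + 2.5 + 4.4 + 5)/5 = 24/5 = 4.8.
For a Normal prior and Normal likelihood with known variance, the posterior is Normal; its mode equals its mean, the precision-weighted average.
Prior precision 1/σ₀² = 1/16 = 0.0625; data precision n/σ² = 5/16 = 0.3125.
θ̂ = (0.0625·5 + 0.3125·4.8) / (0.0625 + 0.3125) = 1.8125/0.375 = 29/6 ≈ 4.833.

θ̂_MAP = 4.833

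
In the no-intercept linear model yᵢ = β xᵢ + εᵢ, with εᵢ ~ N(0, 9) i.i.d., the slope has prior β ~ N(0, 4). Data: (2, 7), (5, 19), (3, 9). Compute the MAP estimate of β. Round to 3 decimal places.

log p(β | y) = −Σ(yᵢ − βxᵢ)²/(2·9) − β²/(2·4) + const.
Setting the derivative to zero: Σxᵢ(yᵢ − βxᵢ)/9 − β/4 = 0, so β = Σxᵢyᵢ / (Σxᵢ² + σ²/τ²).
Σxᵢyᵢ = 2·7 + 5·19 + 3·9 = 136; Σxᵢ² = 38; σ²/τ² = 2.25.
β̂_MAP = 136 / (38 + 2.25) = 136/40.25 ≈ 3.379.

β̂_MAP = 3.379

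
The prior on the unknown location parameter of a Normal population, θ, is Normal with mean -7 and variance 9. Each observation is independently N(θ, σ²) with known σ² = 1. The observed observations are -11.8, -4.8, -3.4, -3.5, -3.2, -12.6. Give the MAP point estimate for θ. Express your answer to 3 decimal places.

n = 6; x̄ = ((-11.8) + (-4.8) + (-3.4) + (-3.5) + (-3.2) + (-12.6))/6 = -39.3/6 = -6.55.
For a Normal prior and Normal likelihood with known variance, the posterior is Normal; its mode equals its mean, the precision-weighted average.
Prior precision 1/σ₀² = 1/9; data precision n/σ² = 6/1 = 6.
θ̂ = ((1/9)·(-7) + 6·(-6.55)) / (1/9 + 6) = (-3607/90)/(55/9) = -3607/550 ≈ -6.558.

θ̂_MAP = -6.558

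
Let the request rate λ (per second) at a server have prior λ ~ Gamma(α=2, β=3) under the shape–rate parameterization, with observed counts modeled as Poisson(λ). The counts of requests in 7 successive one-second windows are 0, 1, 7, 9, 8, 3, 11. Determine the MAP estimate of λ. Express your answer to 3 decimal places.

Σxᵢ = 0+1+7+9+8+3+11 = 39, with n = 7.
Posterior ∝ λe^(−3λ) · λ^39e^(−7λ) = λ^40e^(−10λ), i.e. Gamma(shape=41, rate=10).
The mode of a Gamma(a, b) with a ≥ 1 (shape–rate) is (a−1)/b = 40/10 ≈ 4.000.

λ̂_MAP = 4.000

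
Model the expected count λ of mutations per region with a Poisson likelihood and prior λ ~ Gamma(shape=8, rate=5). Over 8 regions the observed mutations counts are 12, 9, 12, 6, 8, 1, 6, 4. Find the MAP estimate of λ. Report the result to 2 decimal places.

λ̂_MAP = 5.00

Σxᵢ = 12+9+12+6+8+1+6+4 = 58, with n = 8.
Posterior ∝ λ^7e^(−5λ) · λ^58e^(−8λ) = λ^65e^(−13λ), i.e. Gamma(shape=66, rate=13).
The mode of a Gamma(a, b) with a ≥ 1 (shape–rate) is (a−1)/b = 65/13 ≈ 5.00.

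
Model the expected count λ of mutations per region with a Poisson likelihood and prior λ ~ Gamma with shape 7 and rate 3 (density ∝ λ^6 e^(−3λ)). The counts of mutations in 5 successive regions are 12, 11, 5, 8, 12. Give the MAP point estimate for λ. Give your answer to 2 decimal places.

λ̂_MAP = 6.75

Σxᵢ = 12+11+5+8+12 = 48, with n = 5.
Posterior ∝ λ^6e^(−3λ) · λ^48e^(−5λ) = λ^54e^(−8λ), i.e. Gamma(shape=55, rate=8).
The mode of a Gamma(a, b) with a ≥ 1 (shape–rate) is (a−1)/b = 54/8 ≈ 6.75.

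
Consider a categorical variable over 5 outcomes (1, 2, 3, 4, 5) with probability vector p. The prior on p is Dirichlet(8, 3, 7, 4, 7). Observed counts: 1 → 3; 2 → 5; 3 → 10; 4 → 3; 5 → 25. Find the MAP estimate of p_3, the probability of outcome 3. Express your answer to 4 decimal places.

The posterior is Dirichlet(αᵢ + nᵢ) = Dirichlet(11, 8, 17, 7, 32).
For a Dirichlet(a₁,…,a_K) with all aᵢ > 1, the mode has j-th component (aⱼ − 1)/(Σaᵢ − K).
Here Σaᵢ = 75 and K = 5, so p_3 = (17 − 1)/(75 − 5) = 16/70 ≈ 0.2286.

MAP estimate: 0.2286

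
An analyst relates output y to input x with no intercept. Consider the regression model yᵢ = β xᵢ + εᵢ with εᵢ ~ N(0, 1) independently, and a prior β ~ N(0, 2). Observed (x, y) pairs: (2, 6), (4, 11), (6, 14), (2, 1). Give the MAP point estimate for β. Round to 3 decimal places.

β̂_MAP = 2.347

log p(β | y) = −Σ(yᵢ − βxᵢ)²/(2·1) − β²/(2·2) + const.
Setting the derivative to zero: Σxᵢ(yᵢ − βxᵢ)/1 − β/2 = 0, so β = Σxᵢyᵢ / (Σxᵢ² + σ²/τ²).
Σxᵢyᵢ = 2·6 + 4·11 + 6·14 + 2·1 = 142; Σxᵢ² = 60; σ²/τ² = 0.5.
β̂_MAP = 142 / (60 + 0.5) = 142/60.5 ≈ 2.347.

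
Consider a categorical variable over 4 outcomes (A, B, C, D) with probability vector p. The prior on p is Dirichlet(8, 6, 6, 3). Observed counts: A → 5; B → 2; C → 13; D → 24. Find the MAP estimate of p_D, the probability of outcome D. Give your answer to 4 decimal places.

MAP estimate of p_D = 0.4127

The posterior is Dirichlet(αᵢ + nᵢ) = Dirichlet(13, 8, 19, 27).
For a Dirichlet(a₁,…,a_K) with all aᵢ > 1, the mode has j-th component (aⱼ − 1)/(Σaᵢ − K).
Here Σaᵢ = 67 and K = 4, so p_D = (27 − 1)/(67 − 4) = 26/63 ≈ 0.4127.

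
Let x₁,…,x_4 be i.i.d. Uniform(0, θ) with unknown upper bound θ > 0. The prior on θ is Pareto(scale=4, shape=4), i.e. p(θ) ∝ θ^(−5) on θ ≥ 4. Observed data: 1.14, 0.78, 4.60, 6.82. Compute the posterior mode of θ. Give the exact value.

The Uniform(0, θ) likelihood is θ^(−n) for θ ≥ max(xᵢ), zero otherwise. Here max(xᵢ) = 6.82.
Posterior ∝ θ^(−5) · θ^(−4) = θ^(−9) on θ ≥ max(4, 6.82) = 6.82.
This density is strictly decreasing in θ, so the posterior mode lies at the lower boundary of the support.

θ̂_MAP = 6.82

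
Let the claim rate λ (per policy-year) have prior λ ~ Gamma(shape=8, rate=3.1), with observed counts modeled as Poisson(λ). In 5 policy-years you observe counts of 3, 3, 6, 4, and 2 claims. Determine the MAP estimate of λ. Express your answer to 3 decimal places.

λ̂_MAP = 3.086

Σxᵢ = 3+3+6+4+2 = 18, with n = 5.
Posterior ∝ λ^7e^(−3.1λ) · λ^18e^(−5λ) = λ^25e^(−8.1λ), i.e. Gamma(shape=26, rate=8.1).
The mode of a Gamma(a, b) with a ≥ 1 (shape–rate) is (a−1)/b = 25/8.1 ≈ 3.086.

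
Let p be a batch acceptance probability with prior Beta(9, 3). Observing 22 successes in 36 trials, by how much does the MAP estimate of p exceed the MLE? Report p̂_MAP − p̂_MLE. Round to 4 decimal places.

Posterior is Beta(31, 17); MAP = (31−1)/(48−2) = 30/46 ≈ 0.65217.
MLE ignores the prior: p̂_MLE = k/n = 22/36 ≈ 0.61111.
Difference = 30/46 − 22/36 = 17/414 ≈ 0.0411.

MAP − MLE = 0.0411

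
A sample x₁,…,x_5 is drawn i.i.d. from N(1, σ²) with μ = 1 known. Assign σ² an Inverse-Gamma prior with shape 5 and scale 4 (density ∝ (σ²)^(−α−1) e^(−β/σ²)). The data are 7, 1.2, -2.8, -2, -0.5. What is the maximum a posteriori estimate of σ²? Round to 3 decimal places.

Sum of squared deviations about the known mean: SS = (7−1)² + (1.2−1)² + (-2.8−1)² + (-2−1)² + (-0.5−1)² = 61.73.
The Normal likelihood contributes (σ²)^(−n/2) exp(−SS/(2σ²)), so the posterior is Inverse-Gamma(α + n/2, β + SS/2) = Inverse-Gamma(7.5, 34.865).
The mode of Inverse-Gamma(a, b) is b/(a+1) = 34.865/8.5 ≈ 4.102.

σ̂²_MAP = 4.102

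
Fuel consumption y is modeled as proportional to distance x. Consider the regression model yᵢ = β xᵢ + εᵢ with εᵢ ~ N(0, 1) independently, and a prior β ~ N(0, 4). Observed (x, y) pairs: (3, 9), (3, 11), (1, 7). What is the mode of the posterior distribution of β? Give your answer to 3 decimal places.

log p(β | y) = −Σ(yᵢ − βxᵢ)²/(2·1) − β²/(2·4) + const.
Setting the derivative to zero: Σxᵢ(yᵢ − βxᵢ)/1 − β/4 = 0, so β = Σxᵢyᵢ / (Σxᵢ² + σ²/τ²).
Σxᵢyᵢ = 3·9 + 3·11 + 1·7 = 67; Σxᵢ² = 19; σ²/τ² = 0.25.
β̂_MAP = 67 / (19 + 0.25) = 67/19.25 ≈ 3.481.

β̂_MAP = 3.481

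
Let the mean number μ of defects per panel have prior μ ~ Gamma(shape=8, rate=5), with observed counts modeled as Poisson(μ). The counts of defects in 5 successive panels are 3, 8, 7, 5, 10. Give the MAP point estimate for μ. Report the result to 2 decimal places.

μ̂_MAP = 4.00

Σxᵢ = 3+8+7+5+10 = 33, with n = 5.
Posterior ∝ μ^7e^(−5μ) · μ^33e^(−5μ) = μ^40e^(−10μ), i.e. Gamma(shape=41, rate=10).
The mode of a Gamma(a, b) with a ≥ 1 (shape–rate) is (a−1)/b = 40/10 ≈ 4.00.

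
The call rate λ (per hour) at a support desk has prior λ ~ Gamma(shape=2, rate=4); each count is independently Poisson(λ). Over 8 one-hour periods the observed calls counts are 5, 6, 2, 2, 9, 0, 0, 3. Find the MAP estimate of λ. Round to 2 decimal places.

Σxᵢ = 5+6+2+2+9+0+0+3 = 27, with n = 8.
Posterior ∝ λe^(−4λ) · λ^27e^(−8λ) = λ^28e^(−12λ), i.e. Gamma(shape=29, rate=12).
The mode of a Gamma(a, b) with a ≥ 1 (shape–rate) is (a−1)/b = 28/12 ≈ 2.33.

λ̂_MAP = 2.33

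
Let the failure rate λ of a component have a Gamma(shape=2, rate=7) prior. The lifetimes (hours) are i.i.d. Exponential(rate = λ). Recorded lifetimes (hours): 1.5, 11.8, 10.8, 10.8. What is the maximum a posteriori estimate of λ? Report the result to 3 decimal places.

The Exponential(rate=λ) likelihood is ∝ λ^n e^(−λΣtᵢ). Here n = 4 and Σtᵢ = 1.5 + 11.8 + 10.8 + 10.8 = 34.9.
Posterior ∝ λe^(−7λ) · λ^4e^(−34.9λ) = λ^5e^(−41.9λ), i.e. Gamma(6, 41.9).
Mode = (a−1)/b = 5/41.9 ≈ 0.119.

λ̂_MAP = 0.119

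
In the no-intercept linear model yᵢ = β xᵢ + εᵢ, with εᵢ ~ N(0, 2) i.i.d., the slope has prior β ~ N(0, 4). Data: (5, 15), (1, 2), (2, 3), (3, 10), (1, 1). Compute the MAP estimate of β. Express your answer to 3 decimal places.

log p(β | y) = −Σ(yᵢ − βxᵢ)²/(2·2) − β²/(2·4) + const.
Setting the derivative to zero: Σxᵢ(yᵢ − βxᵢ)/2 − β/4 = 0, so β = Σxᵢyᵢ / (Σxᵢ² + σ²/τ²).
Σxᵢyᵢ = 5·15 + 1·2 + 2·3 + 3·10 + 1·1 = 114; Σxᵢ² = 40; σ²/τ² = 0.5.
β̂_MAP = 114 / (40 + 0.5) = 114/40.5 ≈ 2.815.

β̂_MAP = 2.815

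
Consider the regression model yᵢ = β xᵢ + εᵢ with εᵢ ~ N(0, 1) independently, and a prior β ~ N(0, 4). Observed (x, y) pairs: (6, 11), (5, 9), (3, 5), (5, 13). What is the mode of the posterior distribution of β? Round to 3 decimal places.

log p(β | y) = −Σ(yᵢ − βxᵢ)²/(2·1) − β²/(2·4) + const.
Setting the derivative to zero: Σxᵢ(yᵢ − βxᵢ)/1 − β/4 = 0, so β = Σxᵢyᵢ / (Σxᵢ² + σ²/τ²).
Σxᵢyᵢ = 6·11 + 5·9 + 3·5 + 5·13 = 191; Σxᵢ² = 95; σ²/τ² = 0.25.
β̂_MAP = 191 / (95 + 0.25) = 191/95.25 ≈ 2.005.

β̂_MAP = 2.005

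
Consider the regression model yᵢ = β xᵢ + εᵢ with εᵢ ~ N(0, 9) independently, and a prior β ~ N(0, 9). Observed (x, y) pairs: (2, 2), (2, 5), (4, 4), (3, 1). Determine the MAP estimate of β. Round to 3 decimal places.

β̂_MAP = 0.971

log p(β | y) = −Σ(yᵢ − βxᵢ)²/(2·9) − β²/(2·9) + const.
Setting the derivative to zero: Σxᵢ(yᵢ − βxᵢ)/9 − β/9 = 0, so β = Σxᵢyᵢ / (Σxᵢ² + σ²/τ²).
Σxᵢyᵢ = 2·2 + 2·5 + 4·4 + 3·1 = 33; Σxᵢ² = 33; σ²/τ² = 1.
β̂_MAP = 33 / (33 + 1) = 33/34 ≈ 0.971.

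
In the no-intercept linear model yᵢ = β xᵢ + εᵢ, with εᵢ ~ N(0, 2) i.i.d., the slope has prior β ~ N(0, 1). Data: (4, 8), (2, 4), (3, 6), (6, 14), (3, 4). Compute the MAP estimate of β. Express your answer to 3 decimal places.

log p(β | y) = −Σ(yᵢ − βxᵢ)²/(2·2) − β²/(2·1) + const.
Setting the derivative to zero: Σxᵢ(yᵢ − βxᵢ)/2 − β/1 = 0, so β = Σxᵢyᵢ / (Σxᵢ² + σ²/τ²).
Σxᵢyᵢ = 4·8 + 2·4 + 3·6 + 6·14 + 3·4 = 154; Σxᵢ² = 74; σ²/τ² = 2.
β̂_MAP = 154 / (74 + 2) = 154/76 ≈ 2.026.

β̂_MAP = 2.026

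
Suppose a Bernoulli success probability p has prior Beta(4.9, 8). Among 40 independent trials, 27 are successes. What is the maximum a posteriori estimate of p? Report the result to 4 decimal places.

Prior: Beta(4.9, 8).
Data: 27 successes in 40 trials. The binomial likelihood contributes p^27(1−p)^13, so the posterior is Beta(4.9+27, 8+13) = Beta(31.9, 21).
For Beta(a, b) with a, b > 1 the mode is (a−1)/(a+b−2) = 30.9/50.9 ≈ 0.6071.

p̂_MAP = 0.6071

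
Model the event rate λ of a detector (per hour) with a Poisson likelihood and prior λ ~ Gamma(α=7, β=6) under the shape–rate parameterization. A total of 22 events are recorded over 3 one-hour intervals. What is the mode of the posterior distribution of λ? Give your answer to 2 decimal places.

Σxᵢ = 22, n = 3.
Posterior ∝ λ^6e^(−6λ) · λ^22e^(−3λ) = λ^28e^(−9λ), i.e. Gamma(shape=29, rate=9).
The mode of a Gamma(a, b) with a ≥ 1 (shape–rate) is (a−1)/b = 28/9 ≈ 3.11.

λ̂_MAP = 3.11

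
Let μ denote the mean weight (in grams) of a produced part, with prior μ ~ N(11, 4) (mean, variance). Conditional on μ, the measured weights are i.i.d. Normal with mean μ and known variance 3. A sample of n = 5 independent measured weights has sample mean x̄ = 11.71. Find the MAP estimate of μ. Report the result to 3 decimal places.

n = 5, x̄ = 11.71.
For a Normal prior and Normal likelihood with known variance, the posterior is Normal; its mode equals its mean, the precision-weighted average.
Prior precision 1/σ₀² = 1/4 = 0.25; data precision n/σ² = 5/3.
μ̂ = (0.25·11 + (5/3)·11.71) / (0.25 + 5/3) = (334/15)/(23/12) = 1336/115 ≈ 11.617.

μ̂_MAP = 11.617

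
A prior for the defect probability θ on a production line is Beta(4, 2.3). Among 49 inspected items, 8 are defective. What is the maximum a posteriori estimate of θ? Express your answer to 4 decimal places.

Prior: Beta(4, 2.3).
Data: 8 successes in 49 trials. The binomial likelihood contributes θ^8(1−θ)^41, so the posterior is Beta(4+8, 2.3+41) = Beta(12, 43.3).
For Beta(a, b) with a, b > 1 the mode is (a−1)/(a+b−2) = 11/53.3 ≈ 0.2064.

θ̂_MAP = 0.2064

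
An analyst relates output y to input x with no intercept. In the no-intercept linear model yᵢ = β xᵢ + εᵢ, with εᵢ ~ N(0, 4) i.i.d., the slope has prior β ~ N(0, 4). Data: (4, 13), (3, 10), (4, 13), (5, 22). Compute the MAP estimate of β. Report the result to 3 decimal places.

log p(β | y) = −Σ(yᵢ − βxᵢ)²/(2·4) − β²/(2·4) + const.
Setting the derivative to zero: Σxᵢ(yᵢ − βxᵢ)/4 − β/4 = 0, so β = Σxᵢyᵢ / (Σxᵢ² + σ²/τ²).
Σxᵢyᵢ = 4·13 + 3·10 + 4·13 + 5·22 = 244; Σxᵢ² = 66; σ²/τ² = 1.
β̂_MAP = 244 / (66 + 1) = 244/67 ≈ 3.642.

β̂_MAP = 3.642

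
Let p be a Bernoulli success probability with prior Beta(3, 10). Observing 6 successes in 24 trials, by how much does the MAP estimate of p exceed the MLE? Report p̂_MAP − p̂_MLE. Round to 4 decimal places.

MAP − MLE = -0.0214

Posterior is Beta(9, 28); MAP = (9−1)/(37−2) = 8/35 ≈ 0.22857.
MLE ignores the prior: p̂_MLE = k/n = 6/24 ≈ 0.25000.
Difference = 8/35 − 6/24 = -3/140 ≈ -0.0214.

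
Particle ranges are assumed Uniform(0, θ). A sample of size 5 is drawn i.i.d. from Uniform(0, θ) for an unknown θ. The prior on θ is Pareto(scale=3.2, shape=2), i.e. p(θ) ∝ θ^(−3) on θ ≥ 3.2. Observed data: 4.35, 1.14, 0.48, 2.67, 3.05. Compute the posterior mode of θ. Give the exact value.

The Uniform(0, θ) likelihood is θ^(−n) for θ ≥ max(xᵢ), zero otherwise. Here max(xᵢ) = 4.35.
Posterior ∝ θ^(−3) · θ^(−5) = θ^(−8) on θ ≥ max(3.2, 4.35) = 4.35.
This density is strictly decreasing in θ, so the posterior mode lies at the lower boundary of the support.

θ̂_MAP = 4.35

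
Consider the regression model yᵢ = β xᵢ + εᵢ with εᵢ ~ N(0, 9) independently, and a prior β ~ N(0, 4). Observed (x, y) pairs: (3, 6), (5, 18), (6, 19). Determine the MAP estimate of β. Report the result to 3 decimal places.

log p(β | y) = −Σ(yᵢ − βxᵢ)²/(2·9) − β²/(2·4) + const.
Setting the derivative to zero: Σxᵢ(yᵢ − βxᵢ)/9 − β/4 = 0, so β = Σxᵢyᵢ / (Σxᵢ² + σ²/τ²).
Σxᵢyᵢ = 3·6 + 5·18 + 6·19 = 222; Σxᵢ² = 70; σ²/τ² = 2.25.
β̂_MAP = 222 / (70 + 2.25) = 222/72.25 ≈ 3.073.

β̂_MAP = 3.073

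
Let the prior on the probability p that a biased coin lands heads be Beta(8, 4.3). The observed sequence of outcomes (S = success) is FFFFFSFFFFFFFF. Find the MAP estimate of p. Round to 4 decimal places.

p̂_MAP = 0.3292

Prior: Beta(8, 4.3).
Data: 1 success in 14 trials (from the sequence). The binomial likelihood contributes p(1−p)^13, so the posterior is Beta(8+1, 4.3+13) = Beta(9, 17.3).
For Beta(a, b) with a, b > 1 the mode is (a−1)/(a+b−2) = 8/24.3 ≈ 0.3292.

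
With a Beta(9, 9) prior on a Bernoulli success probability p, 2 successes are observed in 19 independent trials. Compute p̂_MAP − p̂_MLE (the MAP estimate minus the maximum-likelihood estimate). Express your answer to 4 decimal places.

Posterior is Beta(11, 26); MAP = (11−1)/(37−2) = 10/35 ≈ 0.28571.
MLE ignores the prior: p̂_MLE = k/n = 2/19 ≈ 0.10526.
Difference = 10/35 − 2/19 = 24/133 ≈ 0.1805.

MAP − MLE = 0.1805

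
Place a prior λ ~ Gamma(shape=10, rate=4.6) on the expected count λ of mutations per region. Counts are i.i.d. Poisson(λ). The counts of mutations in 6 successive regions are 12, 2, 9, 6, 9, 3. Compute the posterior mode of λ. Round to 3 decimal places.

λ̂_MAP = 4.717

Σxᵢ = 12+2+9+6+9+3 = 41, with n = 6.
Posterior ∝ λ^9e^(−4.6λ) · λ^41e^(−6λ) = λ^50e^(−10.6λ), i.e. Gamma(shape=51, rate=10.6).
The mode of a Gamma(a, b) with a ≥ 1 (shape–rate) is (a−1)/b = 50/10.6 ≈ 4.717.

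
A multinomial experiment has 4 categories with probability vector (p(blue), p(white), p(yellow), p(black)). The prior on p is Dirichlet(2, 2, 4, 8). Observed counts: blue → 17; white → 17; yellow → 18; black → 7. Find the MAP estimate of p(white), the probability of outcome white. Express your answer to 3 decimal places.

The posterior is Dirichlet(αᵢ + nᵢ) = Dirichlet(19, 19, 22, 15).
For a Dirichlet(a₁,…,a_K) with all aᵢ > 1, the mode has j-th component (aⱼ − 1)/(Σaᵢ − K).
Here Σaᵢ = 75 and K = 4, so p(white) = (19 − 1)/(75 − 4) = 18/71 ≈ 0.254.

MAP estimate of p(white) = 0.254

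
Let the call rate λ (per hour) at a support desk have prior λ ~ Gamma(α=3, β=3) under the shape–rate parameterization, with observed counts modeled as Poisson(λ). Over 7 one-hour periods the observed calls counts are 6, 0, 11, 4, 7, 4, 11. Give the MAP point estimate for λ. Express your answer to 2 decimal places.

Σxᵢ = 6+0+11+4+7+4+11 = 43, with n = 7.
Posterior ∝ λ^2e^(−3λ) · λ^43e^(−7λ) = λ^45e^(−10λ), i.e. Gamma(shape=46, rate=10).
The mode of a Gamma(a, b) with a ≥ 1 (shape–rate) is (a−1)/b = 45/10 ≈ 4.50.

λ̂_MAP = 4.50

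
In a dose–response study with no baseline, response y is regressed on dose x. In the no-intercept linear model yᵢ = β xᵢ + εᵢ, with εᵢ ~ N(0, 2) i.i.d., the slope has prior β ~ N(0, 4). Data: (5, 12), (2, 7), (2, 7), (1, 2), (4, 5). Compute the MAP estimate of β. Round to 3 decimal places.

log p(β | y) = −Σ(yᵢ − βxᵢ)²/(2·2) − β²/(2·4) + const.
Setting the derivative to zero: Σxᵢ(yᵢ − βxᵢ)/2 − β/4 = 0, so β = Σxᵢyᵢ / (Σxᵢ² + σ²/τ²).
Σxᵢyᵢ = 5·12 + 2·7 + 2·7 + 1·2 + 4·5 = 110; Σxᵢ² = 50; σ²/τ² = 0.5.
β̂_MAP = 110 / (50 + 0.5) = 110/50.5 ≈ 2.178.

β̂_MAP = 2.178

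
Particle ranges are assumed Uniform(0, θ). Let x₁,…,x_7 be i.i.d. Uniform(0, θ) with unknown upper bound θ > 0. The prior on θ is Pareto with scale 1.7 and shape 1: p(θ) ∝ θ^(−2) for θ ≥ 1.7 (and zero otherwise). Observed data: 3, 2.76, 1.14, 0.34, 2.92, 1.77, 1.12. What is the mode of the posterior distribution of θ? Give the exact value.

θ̂_MAP = 3

The Uniform(0, θ) likelihood is θ^(−n) for θ ≥ max(xᵢ), zero otherwise. Here max(xᵢ) = 3.
Posterior ∝ θ^(−2) · θ^(−7) = θ^(−9) on θ ≥ max(1.7, 3) = 3.
This density is strictly decreasing in θ, so the posterior mode lies at the lower boundary of the support.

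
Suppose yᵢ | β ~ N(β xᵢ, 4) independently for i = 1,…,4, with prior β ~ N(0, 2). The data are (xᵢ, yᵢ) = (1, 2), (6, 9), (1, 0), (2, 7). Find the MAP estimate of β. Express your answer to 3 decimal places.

β̂_MAP = 1.591

log p(β | y) = −Σ(yᵢ − βxᵢ)²/(2·4) − β²/(2·2) + const.
Setting the derivative to zero: Σxᵢ(yᵢ − βxᵢ)/4 − β/2 = 0, so β = Σxᵢyᵢ / (Σxᵢ² + σ²/τ²).
Σxᵢyᵢ = 1·2 + 6·9 + 1·0 + 2·7 = 70; Σxᵢ² = 42; σ²/τ² = 2.
β̂_MAP = 70 / (42 + 2) = 70/44 ≈ 1.591.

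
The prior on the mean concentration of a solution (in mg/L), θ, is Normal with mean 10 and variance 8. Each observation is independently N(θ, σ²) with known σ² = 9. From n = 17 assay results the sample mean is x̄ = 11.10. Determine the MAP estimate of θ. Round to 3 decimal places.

n = 17, x̄ = 11.10.
For a Normal prior and Normal likelihood with known variance, the posterior is Normal; its mode equals its mean, the precision-weighted average.
Prior precision 1/σ₀² = 1/8 = 0.125; data precision n/σ² = 17/9.
θ̂ = (0.125·10 + (17/9)·11.1) / (0.125 + 17/9) = (1333/60)/(145/72) = 7998/725 ≈ 11.032.

θ̂_MAP = 11.032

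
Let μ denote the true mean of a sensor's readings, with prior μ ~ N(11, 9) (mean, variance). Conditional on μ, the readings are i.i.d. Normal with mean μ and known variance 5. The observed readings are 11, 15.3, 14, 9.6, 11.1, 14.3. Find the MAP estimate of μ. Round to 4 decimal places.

μ̂_MAP = 12.4186

n = 6; x̄ = (11 + 15.3 + 14 + 9.6 + 11.1 + 14.3)/6 = 75.3/6 = 12.55.
For a Normal prior and Normal likelihood with known variance, the posterior is Normal; its mode equals its mean, the precision-weighted average.
Prior precision 1/σ₀² = 1/9; data precision n/σ² = 6/5 = 1.2.
μ̂ = ((1/9)·11 + 1.2·12.55) / (1/9 + 1.2) = (7327/450)/(59/45) = 7327/590 ≈ 12.4186.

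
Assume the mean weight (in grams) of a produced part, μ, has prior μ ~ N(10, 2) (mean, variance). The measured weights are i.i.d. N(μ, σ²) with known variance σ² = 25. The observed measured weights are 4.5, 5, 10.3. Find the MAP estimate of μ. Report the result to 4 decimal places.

μ̂_MAP = 9.3419

n = 3; x̄ = (4.5 + 5 + 10.3)/3 = 19.8/3 = 6.6.
For a Normal prior and Normal likelihood with known variance, the posterior is Normal; its mode equals its mean, the precision-weighted average.
Prior precision 1/σ₀² = 1/2 = 0.5; data precision n/σ² = 3/25 = 0.12.
μ̂ = (0.5·10 + 0.12·6.6) / (0.5 + 0.12) = 5.792/0.62 = 1448/155 ≈ 9.3419.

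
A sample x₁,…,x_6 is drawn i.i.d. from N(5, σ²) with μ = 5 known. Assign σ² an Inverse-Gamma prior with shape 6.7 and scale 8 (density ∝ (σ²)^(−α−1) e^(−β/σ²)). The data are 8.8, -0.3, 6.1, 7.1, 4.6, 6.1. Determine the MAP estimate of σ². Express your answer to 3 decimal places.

Sum of squared deviations about the known mean: SS = (8.8−5)² + (-0.3−5)² + (6.1−5)² + (7.1−5)² + (4.6−5)² + (6.1−5)² = 49.52.
The Normal likelihood contributes (σ²)^(−n/2) exp(−SS/(2σ²)), so the posterior is Inverse-Gamma(α + n/2, β + SS/2) = Inverse-Gamma(9.7, 32.76).
The mode of Inverse-Gamma(a, b) is b/(a+1) = 32.76/10.7 ≈ 3.062.

σ̂²_MAP = 3.062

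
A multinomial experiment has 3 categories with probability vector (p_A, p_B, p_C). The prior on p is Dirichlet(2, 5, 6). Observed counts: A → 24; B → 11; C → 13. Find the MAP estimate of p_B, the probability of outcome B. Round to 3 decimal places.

MAP estimate of p_B = 0.259

The posterior is Dirichlet(αᵢ + nᵢ) = Dirichlet(26, 16, 19).
For a Dirichlet(a₁,…,a_K) with all aᵢ > 1, the mode has j-th component (aⱼ − 1)/(Σaᵢ − K).
Here Σaᵢ = 61 and K = 3, so p_B = (16 − 1)/(61 − 3) = 15/58 ≈ 0.259.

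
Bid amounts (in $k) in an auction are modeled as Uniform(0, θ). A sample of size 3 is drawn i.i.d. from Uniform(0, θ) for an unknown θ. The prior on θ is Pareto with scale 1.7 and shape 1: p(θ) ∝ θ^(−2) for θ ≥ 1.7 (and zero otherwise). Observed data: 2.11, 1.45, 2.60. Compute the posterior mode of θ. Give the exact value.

θ̂_MAP = 2.60

The Uniform(0, θ) likelihood is θ^(−n) for θ ≥ max(xᵢ), zero otherwise. Here max(xᵢ) = 2.60.
Posterior ∝ θ^(−2) · θ^(−3) = θ^(−5) on θ ≥ max(1.7, 2.60) = 2.60.
This density is strictly decreasing in θ, so the posterior mode lies at the lower boundary of the support.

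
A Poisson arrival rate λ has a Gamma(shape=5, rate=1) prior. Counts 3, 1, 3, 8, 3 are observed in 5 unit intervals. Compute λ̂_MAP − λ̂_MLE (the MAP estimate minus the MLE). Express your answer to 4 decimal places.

Σxᵢ = 18. Posterior is Gamma(23, 6); MAP = (23−1)/6 = 22/6 ≈ 3.66667.
MLE = x̄ = 18/5 ≈ 3.60000.
Difference = 22/6 − 18/5 = 1/15 ≈ 0.0667.

MAP − MLE = 0.0667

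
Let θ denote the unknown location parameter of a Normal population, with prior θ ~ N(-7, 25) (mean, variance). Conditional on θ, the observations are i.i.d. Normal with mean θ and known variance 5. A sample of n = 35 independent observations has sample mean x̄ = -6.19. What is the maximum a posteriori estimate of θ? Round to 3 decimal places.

n = 35, x̄ = -6.19.
For a Normal prior and Normal likelihood with known variance, the posterior is Normal; its mode equals its mean, the precision-weighted average.
Prior precision 1/σ₀² = 1/25 = 0.04; data precision n/σ² = 35/5 = 7.
θ̂ = (0.04·(-7) + 7·(-6.19)) / (0.04 + 7) = (-43.61)/7.04 = -4361/704 ≈ -6.195.

θ̂_MAP = -6.195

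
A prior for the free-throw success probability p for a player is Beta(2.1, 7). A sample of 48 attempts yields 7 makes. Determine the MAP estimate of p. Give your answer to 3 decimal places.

Prior: Beta(2.1, 7).
Data: 7 successes in 48 trials. The binomial likelihood contributes p^7(1−p)^41, so the posterior is Beta(2.1+7, 7+41) = Beta(9.1, 48).
For Beta(a, b) with a, b > 1 the mode is (a−1)/(a+b−2) = 8.1/55.1 ≈ 0.147.

p̂_MAP = 0.147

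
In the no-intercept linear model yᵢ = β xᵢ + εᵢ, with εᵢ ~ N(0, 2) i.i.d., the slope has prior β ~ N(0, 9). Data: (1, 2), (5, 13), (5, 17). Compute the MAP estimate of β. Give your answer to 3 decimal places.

log p(β | y) = −Σ(yᵢ − βxᵢ)²/(2·2) − β²/(2·9) + const.
Setting the derivative to zero: Σxᵢ(yᵢ − βxᵢ)/2 − β/9 = 0, so β = Σxᵢyᵢ / (Σxᵢ² + σ²/τ²).
Σxᵢyᵢ = 1·2 + 5·13 + 5·17 = 152; Σxᵢ² = 51; σ²/τ² = 2/9.
β̂_MAP = 152 / (51 + 2/9) = 152/(461/9) = 1368/461 ≈ 2.967.

β̂_MAP = 2.967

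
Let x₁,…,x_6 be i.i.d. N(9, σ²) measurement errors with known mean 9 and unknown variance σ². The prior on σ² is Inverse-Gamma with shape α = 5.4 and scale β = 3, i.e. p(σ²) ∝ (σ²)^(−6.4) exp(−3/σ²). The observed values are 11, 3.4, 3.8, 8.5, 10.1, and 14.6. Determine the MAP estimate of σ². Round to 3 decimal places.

σ̂²_MAP = 5.384

Sum of squared deviations about the known mean: SS = (11−9)² + (3.4−9)² + (3.8−9)² + (8.5−9)² + (10.1−9)² + (14.6−9)² = 95.22.
The Normal likelihood contributes (σ²)^(−n/2) exp(−SS/(2σ²)), so the posterior is Inverse-Gamma(α + n/2, β + SS/2) = Inverse-Gamma(8.4, 50.61).
The mode of Inverse-Gamma(a, b) is b/(a+1) = 50.61/9.4 ≈ 5.384.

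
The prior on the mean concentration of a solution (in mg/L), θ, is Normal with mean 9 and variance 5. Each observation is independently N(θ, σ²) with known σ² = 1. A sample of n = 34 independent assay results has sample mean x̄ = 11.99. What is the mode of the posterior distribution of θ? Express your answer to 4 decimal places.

θ̂_MAP = 11.9725

n = 34, x̄ = 11.99.
For a Normal prior and Normal likelihood with known variance, the posterior is Normal; its mode equals its mean, the precision-weighted average.
Prior precision 1/σ₀² = 1/5 = 0.2; data precision n/σ² = 34/1 = 34.
θ̂ = (0.2·9 + 34·11.99) / (0.2 + 34) = 409.46/34.2 = 20473/1710 ≈ 11.9725.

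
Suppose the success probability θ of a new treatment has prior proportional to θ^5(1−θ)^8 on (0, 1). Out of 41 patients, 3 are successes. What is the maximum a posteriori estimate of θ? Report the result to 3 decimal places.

θ̂_MAP = 0.148

The prior density ∝ θ^5(1−θ)^8 is the kernel of Beta(6, 9).
Data: 3 successes in 41 trials. The binomial likelihood contributes θ^3(1−θ)^38, so the posterior is Beta(6+3, 9+38) = Beta(9, 47).
For Beta(a, b) with a, b > 1 the mode is (a−1)/(a+b−2) = 8/54 ≈ 0.148.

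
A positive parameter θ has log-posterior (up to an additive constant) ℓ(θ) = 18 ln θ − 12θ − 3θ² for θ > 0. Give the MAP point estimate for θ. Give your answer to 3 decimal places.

ℓ'(θ) = 18/θ − 12 − 6θ. Setting this to zero and multiplying by θ: 6θ² + 12θ − 18 = 0.
θ = (−12 + √(12² + 4·6·18)) / (2·6) = (−12 + √576) / 12 = (−12 + 24)/12 = 1.
ℓ''(θ) = −18/θ² − 6 < 0, confirming a maximum.

θ̂_MAP = 1.000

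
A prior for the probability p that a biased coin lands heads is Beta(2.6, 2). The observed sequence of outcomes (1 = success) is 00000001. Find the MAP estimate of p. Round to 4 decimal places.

Prior: Beta(2.6, 2).
Data: 1 success in 8 trials (from the sequence). The binomial likelihood contributes p(1−p)^7, so the posterior is Beta(2.6+1, 2+7) = Beta(3.6, 9).
For Beta(a, b) with a, b > 1 the mode is (a−1)/(a+b−2) = 2.6/10.6 ≈ 0.2453.

p̂_MAP = 0.2453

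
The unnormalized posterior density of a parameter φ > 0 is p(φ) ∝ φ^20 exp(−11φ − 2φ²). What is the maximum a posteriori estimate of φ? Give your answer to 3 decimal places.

ℓ'(φ) = 20/φ − 11 − 4φ. Setting this to zero and multiplying by φ: 4φ² + 11φ − 20 = 0.
φ = (−11 + √(11² + 4·4·20)) / (2·4) = (−11 + √441) / 8 = (−11 + 21)/8 = 5/4.
ℓ''(φ) = −20/φ² − 4 < 0, confirming a maximum.

φ̂_MAP = 1.250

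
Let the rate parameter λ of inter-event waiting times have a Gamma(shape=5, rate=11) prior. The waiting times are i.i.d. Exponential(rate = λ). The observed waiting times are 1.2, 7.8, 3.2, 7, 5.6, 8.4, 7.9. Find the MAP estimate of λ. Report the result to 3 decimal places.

The Exponential(rate=λ) likelihood is ∝ λ^n e^(−λΣtᵢ). Here n = 7 and Σtᵢ = 1.2 + 7.8 + 3.2 + 7 + 5.6 + 8.4 + 7.9 = 41.1.
Posterior ∝ λ^4e^(−11λ) · λ^7e^(−41.1λ) = λ^11e^(−52.1λ), i.e. Gamma(12, 52.1).
Mode = (a−1)/b = 11/52.1 ≈ 0.211.

λ̂_MAP = 0.211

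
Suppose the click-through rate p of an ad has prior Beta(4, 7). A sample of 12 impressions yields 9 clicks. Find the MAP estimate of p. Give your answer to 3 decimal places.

p̂_MAP = 0.571

Prior: Beta(4, 7).
Data: 9 successes in 12 trials. The binomial likelihood contributes p^9(1−p)^3, so the posterior is Beta(4+9, 7+3) = Beta(13, 10).
For Beta(a, b) with a, b > 1 the mode is (a−1)/(a+b−2) = 12/21 ≈ 0.571.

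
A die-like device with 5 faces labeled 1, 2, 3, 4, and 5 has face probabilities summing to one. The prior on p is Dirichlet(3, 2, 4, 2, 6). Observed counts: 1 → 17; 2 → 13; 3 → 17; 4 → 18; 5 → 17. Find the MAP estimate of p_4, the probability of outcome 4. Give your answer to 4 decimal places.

The posterior is Dirichlet(αᵢ + nᵢ) = Dirichlet(20, 15, 21, 20, 23).
For a Dirichlet(a₁,…,a_K) with all aᵢ > 1, the mode has j-th component (aⱼ − 1)/(Σaᵢ − K).
Here Σaᵢ = 99 and K = 5, so p_4 = (20 − 1)/(99 − 5) = 19/94 ≈ 0.2021.

MAP estimate: 0.2021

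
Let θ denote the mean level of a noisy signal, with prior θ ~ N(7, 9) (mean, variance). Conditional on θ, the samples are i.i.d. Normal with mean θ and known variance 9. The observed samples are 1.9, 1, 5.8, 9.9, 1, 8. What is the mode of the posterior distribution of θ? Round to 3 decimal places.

n = 6; x̄ = (1.9 + 1 + 5.8 + 9.9 + 1 + 8)/6 = 27.6/6 = 4.6.
For a Normal prior and Normal likelihood with known variance, the posterior is Normal; its mode equals its mean, the precision-weighted average.
Prior precision 1/σ₀² = 1/9; data precision n/σ² = 6/9 = 2/3.
θ̂ = ((1/9)·7 + (2/3)·4.6) / (1/9 + 2/3) = (173/45)/(7/9) = 173/35 ≈ 4.943.

θ̂_MAP = 4.943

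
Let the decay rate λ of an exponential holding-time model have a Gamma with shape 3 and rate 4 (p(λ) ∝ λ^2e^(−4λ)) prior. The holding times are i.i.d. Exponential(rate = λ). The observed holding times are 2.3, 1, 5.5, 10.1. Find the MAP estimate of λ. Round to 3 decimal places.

λ̂_MAP = 0.262

The Exponential(rate=λ) likelihood is ∝ λ^n e^(−λΣtᵢ). Here n = 4 and Σtᵢ = 2.3 + 1 + 5.5 + 10.1 = 18.9.
Posterior ∝ λ^2e^(−4λ) · λ^4e^(−18.9λ) = λ^6e^(−22.9λ), i.e. Gamma(7, 22.9).
Mode = (a−1)/b = 6/22.9 ≈ 0.262.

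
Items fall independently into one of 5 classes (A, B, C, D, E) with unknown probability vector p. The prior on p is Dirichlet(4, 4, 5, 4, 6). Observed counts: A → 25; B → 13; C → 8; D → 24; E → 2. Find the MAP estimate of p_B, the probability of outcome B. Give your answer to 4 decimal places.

The posterior is Dirichlet(αᵢ + nᵢ) = Dirichlet(29, 17, 13, 28, 8).
For a Dirichlet(a₁,…,a_K) with all aᵢ > 1, the mode has j-th component (aⱼ − 1)/(Σaᵢ − K).
Here Σaᵢ = 95 and K = 5, so p_B = (17 − 1)/(95 − 5) = 16/90 ≈ 0.1778.

MAP estimate of p_B = 0.1778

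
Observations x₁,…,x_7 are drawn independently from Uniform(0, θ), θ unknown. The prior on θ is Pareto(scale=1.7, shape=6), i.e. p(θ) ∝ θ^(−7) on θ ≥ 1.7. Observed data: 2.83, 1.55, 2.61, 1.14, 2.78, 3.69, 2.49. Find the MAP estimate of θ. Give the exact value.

The Uniform(0, θ) likelihood is θ^(−n) for θ ≥ max(xᵢ), zero otherwise. Here max(xᵢ) = 3.69.
Posterior ∝ θ^(−7) · θ^(−7) = θ^(−14) on θ ≥ max(1.7, 3.69) = 3.69.
This density is strictly decreasing in θ, so the posterior mode lies at the lower boundary of the support.

θ̂_MAP = 3.69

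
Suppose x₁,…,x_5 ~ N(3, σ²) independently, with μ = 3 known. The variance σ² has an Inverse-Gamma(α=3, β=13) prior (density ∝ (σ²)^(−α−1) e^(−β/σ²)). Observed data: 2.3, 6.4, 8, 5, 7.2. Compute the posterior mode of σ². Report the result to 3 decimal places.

σ̂²_MAP = 6.515

Sum of squared deviations about the known mean: SS = (2.3−3)² + (6.4−3)² + (8−3)² + (5−3)² + (7.2−3)² = 58.69.
The Normal likelihood contributes (σ²)^(−n/2) exp(−SS/(2σ²)), so the posterior is Inverse-Gamma(α + n/2, β + SS/2) = Inverse-Gamma(5.5, 42.345).
The mode of Inverse-Gamma(a, b) is b/(a+1) = 42.345/6.5 ≈ 6.515.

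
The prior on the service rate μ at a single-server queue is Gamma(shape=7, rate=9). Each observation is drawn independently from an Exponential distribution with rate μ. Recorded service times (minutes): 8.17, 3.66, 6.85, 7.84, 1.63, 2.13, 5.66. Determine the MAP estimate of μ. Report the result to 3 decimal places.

μ̂_MAP = 0.289

The Exponential(rate=μ) likelihood is ∝ μ^n e^(−μΣtᵢ). Here n = 7 and Σtᵢ = 8.17 + 3.66 + 6.85 + 7.84 + 1.63 + 2.13 + 5.66 = 35.94.
Posterior ∝ μ^6e^(−9μ) · μ^7e^(−35.94μ) = μ^13e^(−44.94μ), i.e. Gamma(14, 44.94).
Mode = (a−1)/b = 13/44.94 ≈ 0.289.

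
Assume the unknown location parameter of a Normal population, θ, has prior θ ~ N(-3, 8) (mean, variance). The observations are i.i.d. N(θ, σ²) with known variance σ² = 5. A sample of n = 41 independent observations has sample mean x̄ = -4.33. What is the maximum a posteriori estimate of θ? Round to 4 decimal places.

θ̂_MAP = -4.3100

n = 41, x̄ = -4.33.
For a Normal prior and Normal likelihood with known variance, the posterior is Normal; its mode equals its mean, the precision-weighted average.
Prior precision 1/σ₀² = 1/8 = 0.125; data precision n/σ² = 41/5 = 8.2.
θ̂ = (0.125·(-3) + 8.2·(-4.33)) / (0.125 + 8.2) = (-35.881)/8.325 = -35881/8325 ≈ -4.3100.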